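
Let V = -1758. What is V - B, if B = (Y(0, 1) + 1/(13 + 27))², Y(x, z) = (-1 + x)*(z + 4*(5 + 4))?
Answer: -5000241/1600 ≈ -3125.1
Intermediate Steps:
Y(x, z) = (-1 + x)*(36 + z) (Y(x, z) = (-1 + x)*(z + 4*9) = (-1 + x)*(z + 36) = (-1 + x)*(36 + z))
B = 2187441/1600 (B = ((-36 - 1*1 + 36*0 + 0*1) + 1/(13 + 27))² = ((-36 - 1 + 0 + 0) + 1/40)² = (-37 + 1/40)² = (-1479/40)² = 2187441/1600 ≈ 1367.2)
V - B = -1758 - 1*2187441/1600 = -1758 - 2187441/1600 = -5000241/1600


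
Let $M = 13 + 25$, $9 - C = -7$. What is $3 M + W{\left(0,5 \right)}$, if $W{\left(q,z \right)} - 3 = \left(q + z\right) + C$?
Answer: $138$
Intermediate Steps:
$C = 16$ ($C = 9 - -7 = 9 + 7 = 16$)
$W{\left(q,z \right)} = 19 + q + z$ ($W{\left(q,z \right)} = 3 + \left(\left(q + z\right) + 16\right) = 3 + \left(16 + q + z\right) = 19 + q + z$)
$M = 38$
$3 M + W{\left(0,5 \right)} = 3 \cdot 38 + \left(19 + 0 + 5\right) = 114 + 24 = 138$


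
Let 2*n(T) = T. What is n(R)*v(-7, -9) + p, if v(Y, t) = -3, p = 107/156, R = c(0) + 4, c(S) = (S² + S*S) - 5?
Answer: 341/156 ≈ 2.1859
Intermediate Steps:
c(S) = -5 + 2*S² (c(S) = (S² + S²) - 5 = 2*S² - 5 = -5 + 2*S²)
R = -1 (R = (-5 + 2*0²) + 4 = (-5 + 2*0) + 4 = (-5 + 0) + 4 = -5 + 4 = -1)
n(T) = T/2
p = 107/156 (p = 107*(1/156) = 107/156 ≈ 0.68590)
n(R)*v(-7, -9) + p = ((½)*(-1))*(-3) + 107/156 = -½*(-3) + 107/156 = 3/2 + 107/156 = 341/156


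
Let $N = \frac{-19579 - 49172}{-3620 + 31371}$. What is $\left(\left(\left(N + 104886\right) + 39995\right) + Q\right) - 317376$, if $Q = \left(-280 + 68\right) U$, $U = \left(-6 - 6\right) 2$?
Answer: $- \frac{4645780408}{27751} \approx -1.6741 \cdot 10^{5}$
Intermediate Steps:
$U = -24$ ($U = \left(-12\right) 2 = -24$)
$N = - \frac{68751}{27751} \approx -2.4774$
$Q = 5088$ ($Q = \left(-280 + 68\right) \left(-24\right) = \left(-212\right) \left(-24\right) = 5088$)
$\left(\left(\left(N + 104886\right) + 39995\right) + Q\right) - 317376 = \left(\left(\left(- \frac{68751}{27751} + 104886\right) + 39995\right) + 5088\right) - 317376 = \left(\left(\frac{2910622635}{27751} + 39995\right) + 5088\right) - 317376 = \left(\frac{4020523880}{27751} + 5088\right) - 317376 = \frac{4161720968}{27751} - 317376 = - \frac{4645780408}{27751}$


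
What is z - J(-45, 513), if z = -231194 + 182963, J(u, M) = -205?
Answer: -48026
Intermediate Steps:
z = -48231
z - J(-45, 513) = -48231 - 1*(-205) = -48231 + 205 = -48026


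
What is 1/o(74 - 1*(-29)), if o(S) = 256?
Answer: 1/256 ≈ 0.0039063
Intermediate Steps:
1/o(74 - 1*(-29)) = 1/256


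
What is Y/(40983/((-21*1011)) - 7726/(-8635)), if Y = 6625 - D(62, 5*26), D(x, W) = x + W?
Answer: -393119954535/63285833 ≈ -6211.8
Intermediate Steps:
D(x, W) = W + x
Y = 6433 (Y = 6625 - (5*26 + 62) = 6625 - (130 + 62) = 6625 - 1*192 = 6625 - 192 = 6433)
Y/(40983/((-21*1011)) - 7726/(-8635)) = 6433/(40983/((-21*1011)) - 7726/(-8635)) = 6433/(40983/(-21231) - 7726*(-1/8635)) = 6433/(40983*(-1/21231) + 7726/8635) = 6433/(-13661/7077 + 7726/8635) = 6433/(-63285833/61109895) = 6433*(-61109895/63285833) = -393119954535/63285833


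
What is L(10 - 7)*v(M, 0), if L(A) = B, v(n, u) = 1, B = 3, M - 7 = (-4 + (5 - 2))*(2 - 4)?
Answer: 3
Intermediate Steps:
M = 9 (M = 7 + (-4 + (5 - 2))*(2 - 4) = 7 + (-4 + 3)*(-2) = 7 - 1*(-2) = 7 + 2 = 9)
L(A) = 3
L(10 - 7)*v(M, 0) = 3*1 = 3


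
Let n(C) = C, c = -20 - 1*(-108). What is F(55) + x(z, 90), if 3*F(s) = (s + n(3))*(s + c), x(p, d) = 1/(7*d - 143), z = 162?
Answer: 4039181/1461 ≈ 2764.7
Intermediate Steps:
c = 88 (c = -20 + 108 = 88)
x(p, d) = 1/(-143 + 7*d)
F(s) = (3 + s)*(88 + s)/3 (F(s) = ((s + 3)*(s + 88))/3 = ((3 + s)*(88 + s))/3 = (3 + s)*(88 + s)/3)
F(55) + x(z, 90) = (88 + (⅓)*55² + (91/3)*55) + 1/(-143 + 7*90) = (88 + (⅓)*3025 + 5005/3) + 1/(-143 + 630) = (88 + 3025/3 + 5005/3) + 1/487 = 8294/3 + 1/487 = 4039181/1461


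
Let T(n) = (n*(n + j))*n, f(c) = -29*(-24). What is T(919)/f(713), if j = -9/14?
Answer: 10858520777/9744 ≈ 1.1144e+6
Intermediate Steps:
f(c) = 696
j = -9/14 (j = -9*1/14 = -9/14 ≈ -0.64286)
T(n) = n**2*(-9/14 + n) (T(n) = (n*(n - 9/14))*n = (n*(-9/14 + n))*n = n**2*(-9/14 + n))
T(919)/f(713) = (919**2*(-9/14 + 919))/696 = (844561*(12857/14))*(1/696) = (10858520777/14)*(1/696) = 10858520777/9744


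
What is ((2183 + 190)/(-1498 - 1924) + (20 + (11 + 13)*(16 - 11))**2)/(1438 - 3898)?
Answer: -67068827/8418120 ≈ -7.9672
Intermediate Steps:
((2183 + 190)/(-1498 - 1924) + (20 + (11 + 13)*(16 - 11))**2)/(1438 - 3898) = (2373/(-3422) + (20 + 24*5)**2)/(-2460) = (2373*(-1/3422) + (20 + 120)**2)*(-1/2460) = (-2373/3422 + 140**2)*(-1/2460) = (-2373/3422 + 19600)*(-1/2460) = (67068827/3422)*(-1/2460) = -67068827/8418120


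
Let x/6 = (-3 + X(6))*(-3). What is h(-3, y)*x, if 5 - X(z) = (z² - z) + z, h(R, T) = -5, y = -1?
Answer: -3060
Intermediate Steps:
X(z) = 5 - z² (X(z) = 5 - ((z² - z) + z) = 5 - z²)
x = 612 (x = 6*((-3 + (5 - 1*6²))*(-3)) = 6*((-3 + (5 - 1*36))*(-3)) = 6*((-3 + (5 - 36))*(-3)) = 6*((-3 - 31)*(-3)) = 6*(-34*(-3)) = 6*102 = 612)
h(-3, y)*x = -5*612 = -3060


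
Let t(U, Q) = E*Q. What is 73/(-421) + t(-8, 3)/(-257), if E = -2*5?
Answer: -6131/108197 ≈ -0.056665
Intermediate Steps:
E = -10
t(U, Q) = -10*Q
73/(-421) + t(-8, 3)/(-257) = 73/(-421) - 10*3/(-257) = 73*(-1/421) - 30*(-1/257) = -73/421 + 30/257 = -6131/108197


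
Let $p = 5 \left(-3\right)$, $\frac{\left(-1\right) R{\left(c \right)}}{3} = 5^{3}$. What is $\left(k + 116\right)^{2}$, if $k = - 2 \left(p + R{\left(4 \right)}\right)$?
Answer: $802816$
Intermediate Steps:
$R{\left(c \right)} = -375$ ($R{\left(c \right)} = - 3 \cdot 5^{3} = \left(-3\right) 125 = -375$)
$p = -15$
$k = 780$ ($k = - 2 \left(-15 - 375\right) = \left(-2\right) \left(-390\right) = 780$)
$\left(k + 116\right)^{2} = \left(780 + 116\right)^{2} = 896^{2} = 802816$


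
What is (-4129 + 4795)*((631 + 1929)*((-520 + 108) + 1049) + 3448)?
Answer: 1088355888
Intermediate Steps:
(-4129 + 4795)*((631 + 1929)*((-520 + 108) + 1049) + 3448) = 666*(2560*(-412 + 1049) + 3448) = 666*(2560*637 + 3448) = 666*(1630720 + 3448) = 666*1634168 = 1088355888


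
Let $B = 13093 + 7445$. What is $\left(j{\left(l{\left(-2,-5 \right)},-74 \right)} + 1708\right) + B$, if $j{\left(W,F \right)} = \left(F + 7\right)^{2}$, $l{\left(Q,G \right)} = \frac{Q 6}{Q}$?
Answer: $26735$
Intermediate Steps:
$l{\left(Q,G \right)} = 6$ ($l{\left(Q,G \right)} = \frac{6 Q}{Q} = 6$)
$B = 20538$
$j{\left(W,F \right)} = \left(7 + F\right)^{2}$
$\left(j{\left(l{\left(-2,-5 \right)},-74 \right)} + 1708\right) + B = \left(\left(7 - 74\right)^{2} + 1708\right) + 20538 = \left(\left(-67\right)^{2} + 1708\right) + 20538 = \left(4489 + 1708\right) + 20538 = 6197 + 20538 = 26735$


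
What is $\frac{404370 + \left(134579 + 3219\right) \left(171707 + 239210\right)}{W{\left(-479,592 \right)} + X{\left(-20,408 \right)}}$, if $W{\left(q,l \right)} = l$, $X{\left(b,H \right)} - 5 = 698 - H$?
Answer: $\frac{56623945136}{887} \approx 6.3838 \cdot 10^{7}$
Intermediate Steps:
$X{\left(b,H \right)} = 703 - H$ ($X{\left(b,H \right)} = 5 - \left(-698 + H\right) = 703 - H$)
$\frac{404370 + \left(134579 + 3219\right) \left(171707 + 239210\right)}{W{\left(-479,592 \right)} + X{\left(-20,408 \right)}} = \frac{404370 + \left(134579 + 3219\right) \left(171707 + 239210\right)}{592 + \left(703 - 408\right)} = \frac{404370 + 137798 \cdot 410917}{592 + \left(703 - 408\right)} = \frac{404370 + 56623540766}{592 + 295} = \frac{56623945136}{887}$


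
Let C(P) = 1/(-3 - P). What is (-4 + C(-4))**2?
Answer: 9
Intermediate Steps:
(-4 + C(-4))**2 = (-4 - 1/(3 - 4))**2 = (-4 - 1/(-1))**2 = (-4 - 1*(-1))**2 = (-4 + 1)**2 = (-3)**2 = 9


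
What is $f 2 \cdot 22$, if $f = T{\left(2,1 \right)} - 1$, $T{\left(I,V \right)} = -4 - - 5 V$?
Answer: $0$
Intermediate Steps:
$T{\left(I,V \right)} = -4 + 5 V$
$f = 0$ ($f = \left(-4 + 5 \cdot 1\right) - 1 = \left(-4 + 5\right) - 1 = 1 - 1 = 0$)
$f 2 \cdot 22 = 0 \cdot 2 \cdot 22 = 0 \cdot 22 = 0$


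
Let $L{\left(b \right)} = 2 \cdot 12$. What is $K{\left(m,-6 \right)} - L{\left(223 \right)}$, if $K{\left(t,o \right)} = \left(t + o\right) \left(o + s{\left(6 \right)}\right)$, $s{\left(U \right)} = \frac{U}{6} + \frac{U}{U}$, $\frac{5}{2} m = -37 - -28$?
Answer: $\frac{72}{5} \approx 14.4$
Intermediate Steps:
$L{\left(b \right)} = 24$
$m = - \frac{18}{5}$ ($m = \frac{2 \left(-37 - -28\right)}{5} = \frac{2 \left(-37 + 28\right)}{5} = \frac{2}{5} \left(-9\right) = - \frac{18}{5} \approx -3.6$)
$s{\left(U \right)} = 1 + \frac{U}{6}$ ($s{\left(U \right)} = U \frac{1}{6} + 1 = \frac{U}{6} + 1 = 1 + \frac{U}{6}$)
$K{\left(t,o \right)} = \left(2 + o\right) \left(o + t\right)$ ($K{\left(t,o \right)} = \left(t + o\right) \left(o + \left(1 + \frac{1}{6} \cdot 6\right)\right) = \left(o + t\right) \left(o + \left(1 + 1\right)\right) = \left(o + t\right) \left(o + 2\right) = \left(o + t\right) \left(2 + o\right) = \left(2 + o\right) \left(o + t\right)$)
$K{\left(m,-6 \right)} - L{\left(223 \right)} = \left(\left(-6\right)^{2} + 2 \left(-6\right) + 2 \left(- \frac{18}{5}\right) - - \frac{108}{5}\right) - 24 = \left(36 - 12 - \frac{36}{5} + \frac{108}{5}\right) - 24 = \frac{192}{5} - 24 = \frac{72}{5}$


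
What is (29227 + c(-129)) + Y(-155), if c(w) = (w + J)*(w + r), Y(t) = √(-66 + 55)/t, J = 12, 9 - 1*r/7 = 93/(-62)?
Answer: 71441/2 - I*√11/155 ≈ 35721.0 - 0.021398*I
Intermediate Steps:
r = 147/2 (r = 63 - 651/(-62) = 63 - 651*(-1)/62 = 63 - 7*(-3/2) = 63 + 21/2 = 147/2 ≈ 73.500)
Y(t) = I*√11/t (Y(t) = √(-11)/t = (I*√11)/t = I*√11/t)
c(w) = (12 + w)*(147/2 + w) (c(w) = (w + 12)*(w + 147/2) = (12 + w)*(147/2 + w))
(29227 + c(-129)) + Y(-155) = (29227 + (882 + (-129)² + (171/2)*(-129))) + I*√11/(-155) = (29227 + (882 + 16641 - 22059/2)) + I*√11*(-1/155) = (29227 + 12987/2) - I*√11/155 = 71441/2 - I*√11/155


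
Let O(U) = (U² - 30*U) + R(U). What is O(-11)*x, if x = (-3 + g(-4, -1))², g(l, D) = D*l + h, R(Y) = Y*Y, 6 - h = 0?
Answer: 28028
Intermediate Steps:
h = 6 (h = 6 - 1*0 = 6 + 0 = 6)
R(Y) = Y²
g(l, D) = 6 + D*l (g(l, D) = D*l + 6 = 6 + D*l)
O(U) = -30*U + 2*U² (O(U) = (U² - 30*U) + U² = -30*U + 2*U²)
x = 49 (x = (-3 + (6 - 1*(-4)))² = (-3 + (6 + 4))² = (-3 + 10)² = 7² = 49)
O(-11)*x = (2*(-11)*(-15 - 11))*49 = (2*(-11)*(-26))*49 = 572*49 = 28028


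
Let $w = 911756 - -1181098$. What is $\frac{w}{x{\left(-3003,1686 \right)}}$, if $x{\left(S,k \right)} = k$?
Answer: $\frac{348809}{281} \approx 1241.3$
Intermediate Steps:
$w = 2092854$ ($w = 911756 + 1181098 = 2092854$)
$\frac{w}{x{\left(-3003,1686 \right)}} = \frac{2092854}{1686} = 2092854 \cdot \frac{1}{1686} = \frac{348809}{281}$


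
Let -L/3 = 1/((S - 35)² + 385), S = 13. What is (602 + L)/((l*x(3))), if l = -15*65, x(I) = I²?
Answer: -104627/1525095 ≈ -0.068604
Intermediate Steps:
l = -975
L = -3/869 (L = -3/((13 - 35)² + 385) = -3/((-22)² + 385) = -3/(484 + 385) = -3/869 ≈ -0.0034522)
(602 + L)/((l*x(3))) = (602 - 3/869)/((-975*3²)) = 523135/(869*((-975*9))) = (523135/869)/(-8775) = (523135/869)*(-1/8775) = -104627/1525095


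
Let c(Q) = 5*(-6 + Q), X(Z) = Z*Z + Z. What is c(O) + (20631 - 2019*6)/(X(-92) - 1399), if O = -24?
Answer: -1037433/6973 ≈ -148.78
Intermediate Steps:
X(Z) = Z + Z**2 (X(Z) = Z**2 + Z = Z + Z**2)
c(Q) = -30 + 5*Q
c(O) + (20631 - 2019*6)/(X(-92) - 1399) = (-30 + 5*(-24)) + (20631 - 2019*6)/(-92*(1 - 92) - 1399) = (-30 - 120) + (20631 - 12114)/(-92*(-91) - 1399) = -150 + 8517/(8372 - 1399) = -150 + 8517/6973 = -1037433/6973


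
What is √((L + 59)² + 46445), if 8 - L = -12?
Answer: 3*√5854 ≈ 229.53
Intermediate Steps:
L = 20 (L = 8 - 1*(-12) = 8 + 12 = 20)
√((L + 59)² + 46445) = √((20 + 59)² + 46445) = √(79² + 46445) = √(6241 + 46445) = √52686 = 3*√5854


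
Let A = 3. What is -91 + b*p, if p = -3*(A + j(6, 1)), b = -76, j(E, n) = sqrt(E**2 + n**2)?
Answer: 593 + 228*sqrt(37) ≈ 1979.9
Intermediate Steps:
p = -9 - 3*sqrt(37) (p = -3*(3 + sqrt(6**2 + 1**2)) = -3*(3 + sqrt(36 + 1)) = -3*(3 + sqrt(37)) = -9 - 3*sqrt(37) ≈ -27.248)
-91 + b*p = -91 - 76*(-9 - 3*sqrt(37)) = -91 + (684 + 228*sqrt(37)) = 593 + 228*sqrt(37)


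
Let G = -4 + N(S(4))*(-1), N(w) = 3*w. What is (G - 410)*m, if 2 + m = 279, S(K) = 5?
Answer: -118833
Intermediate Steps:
m = 277 (m = -2 + 279 = 277)
G = -19 (G = -4 + (3*5)*(-1) = -4 + 15*(-1) = -4 - 15 = -19)
(G - 410)*m = (-19 - 410)*277 = -429*277 = -118833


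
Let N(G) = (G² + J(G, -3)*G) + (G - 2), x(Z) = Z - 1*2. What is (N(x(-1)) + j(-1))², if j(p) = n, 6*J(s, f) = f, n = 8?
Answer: 729/4 ≈ 182.25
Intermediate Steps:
J(s, f) = f/6
j(p) = 8
x(Z) = -2 + Z (x(Z) = Z - 2 = -2 + Z)
N(G) = -2 + G² + G/2 (N(G) = (G² + ((⅙)*(-3))*G) + (G - 2) = (G² - G/2) + (-2 + G) = -2 + G² + G/2)
(N(x(-1)) + j(-1))² = ((-2 + (-2 - 1)² + (-2 - 1)/2) + 8)² = ((-2 + (-3)² + (½)*(-3)) + 8)² = ((-2 + 9 - 3/2) + 8)² = (11/2 + 8)² = (27/2)² = 729/4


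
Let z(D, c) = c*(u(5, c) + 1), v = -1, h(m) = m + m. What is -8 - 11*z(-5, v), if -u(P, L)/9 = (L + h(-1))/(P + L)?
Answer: 309/4 ≈ 77.250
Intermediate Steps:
h(m) = 2*m
u(P, L) = -9*(-2 + L)/(L + P) (u(P, L) = -9*(L + 2*(-1))/(P + L) = -9*(L - 2)/(L + P) = -9*(-2 + L)/(L + P))
z(D, c) = c*(1 + 9*(2 - c)/(5 + c)) (z(D, c) = c*(9*(2 - c)/(c + 5) + 1) = c*(9*(2 - c)/(5 + c) + 1) = c*(1 + 9*(2 - c)/(5 + c)))
-8 - 11*z(-5, v) = -8 - (-11)*(23 - 8*(-1))/(5 - 1) = -8 - (-11)*(23 + 8)/4 = -8 - (-11)*31/4 = -8 - 11*(-31/4) = -8 + 341/4 = 309/4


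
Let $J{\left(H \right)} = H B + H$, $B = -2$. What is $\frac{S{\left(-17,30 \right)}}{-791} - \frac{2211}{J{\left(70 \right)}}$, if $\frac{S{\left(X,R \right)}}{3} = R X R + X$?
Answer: $\frac{709353}{7910} \approx 89.678$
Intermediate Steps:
$S{\left(X,R \right)} = 3 X + 3 X R^{2}$ ($S{\left(X,R \right)} = 3 \left(R X R + X\right) = 3 \left(X R^{2} + X\right) = 3 \left(X + X R^{2}\right) = 3 X + 3 X R^{2}$)
$J{\left(H \right)} = - H$ ($J{\left(H \right)} = H \left(-2\right) + H = - 2 H + H = - H$)
$\frac{S{\left(-17,30 \right)}}{-791} - \frac{2211}{J{\left(70 \right)}} = \frac{3 \left(-17\right) \left(1 + 30^{2}\right)}{-791} - \frac{2211}{\left(-1\right) 70} = 3 \left(-17\right) \left(1 + 900\right) \left(- \frac{1}{791}\right) - \frac{2211}{-70} = 3 \left(-17\right) 901 \left(- \frac{1}{791}\right) - - \frac{2211}{70} = \left(-45951\right) \left(- \frac{1}{791}\right) + \frac{2211}{70} = \frac{45951}{791} + \frac{2211}{70} = \frac{709353}{7910}$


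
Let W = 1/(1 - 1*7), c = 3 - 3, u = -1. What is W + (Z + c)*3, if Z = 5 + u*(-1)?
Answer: 107/6 ≈ 17.833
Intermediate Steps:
Z = 6 (Z = 5 - 1*(-1) = 5 + 1 = 6)
c = 0
W = -1/6 (W = 1/(1 - 7) = 1/(-6) = -1/6 ≈ -0.16667)
W + (Z + c)*3 = -1/6 + (6 + 0)*3 = -1/6 + 6*3 = -1/6 + 18 = 107/6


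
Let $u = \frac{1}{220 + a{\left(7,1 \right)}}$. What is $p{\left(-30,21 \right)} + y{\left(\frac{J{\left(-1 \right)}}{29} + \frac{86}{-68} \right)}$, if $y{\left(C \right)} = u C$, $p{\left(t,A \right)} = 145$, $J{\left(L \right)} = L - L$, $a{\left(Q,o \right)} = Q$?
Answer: $\frac{1119067}{7718} \approx 144.99$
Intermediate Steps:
$J{\left(L \right)} = 0$
$u = \frac{1}{227}$ ($u = \frac{1}{220 + 7} = \frac{1}{227} \approx 0.0044053$)
$y{\left(C \right)} = \frac{C}{227}$
$p{\left(-30,21 \right)} + y{\left(\frac{J{\left(-1 \right)}}{29} + \frac{86}{-68} \right)} = 145 + \frac{\frac{0}{29} + \frac{86}{-68}}{227} = 145 + \frac{0 \cdot \frac{1}{29} + 86 \left(- \frac{1}{68}\right)}{227} = 145 + \frac{0 - \frac{43}{34}}{227} = 145 + \frac{1}{227} \left(- \frac{43}{34}\right) = 145 - \frac{43}{7718} = \frac{1119067}{7718}$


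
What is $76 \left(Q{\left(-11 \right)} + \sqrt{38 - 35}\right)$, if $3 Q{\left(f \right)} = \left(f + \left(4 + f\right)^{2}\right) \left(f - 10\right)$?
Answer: $-20216 + 76 \sqrt{3} \approx -20084.0$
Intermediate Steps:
$Q{\left(f \right)} = \frac{\left(-10 + f\right) \left(f + \left(4 + f\right)^{2}\right)}{3}$ ($Q{\left(f \right)} = \frac{\left(f + \left(4 + f\right)^{2}\right) \left(f - 10\right)}{3} = \frac{\left(f + \left(4 + f\right)^{2}\right) \left(-10 + f\right)}{3} = \frac{\left(-10 + f\right) \left(f + \left(4 + f\right)^{2}\right)}{3}$)
$76 \left(Q{\left(-11 \right)} + \sqrt{38 - 35}\right) = 76 \left(\left(- \frac{160}{3} - - \frac{814}{3} - \frac{\left(-11\right)^{2}}{3} + \frac{\left(-11\right)^{3}}{3}\right) + \sqrt{38 - 35}\right) = 76 \left(\left(- \frac{160}{3} + \frac{814}{3} - \frac{121}{3} + \frac{1}{3} \left(-1331\right)\right) + \sqrt{3}\right) = 76 \left(\left(- \frac{160}{3} + \frac{814}{3} - \frac{121}{3} - \frac{1331}{3}\right) + \sqrt{3}\right) = 76 \left(-266 + \sqrt{3}\right) = -20216 + 76 \sqrt{3}$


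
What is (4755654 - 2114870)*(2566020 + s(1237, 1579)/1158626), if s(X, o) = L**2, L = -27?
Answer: 3925601324344465608/579313 ≈ 6.7763e+12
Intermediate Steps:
s(X, o) = 729 (s(X, o) = (-27)**2 = 729)
(4755654 - 2114870)*(2566020 + s(1237, 1579)/1158626) = (4755654 - 2114870)*(2566020 + 729/1158626) = 2640784*(2566020 + 729*(1/1158626)) = 2640784*(2566020 + 729/1158626) = 2640784*(2973057489249/1158626) = 3925601324344465608/579313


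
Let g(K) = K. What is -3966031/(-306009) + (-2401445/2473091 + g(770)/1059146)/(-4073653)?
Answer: 1923593900867726255492209/148419675789872459791401 ≈ 12.961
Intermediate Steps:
-3966031/(-306009) + (-2401445/2473091 + g(770)/1059146)/(-4073653) = -3966031/(-306009) + (-2401445/2473091 + 770/1059146)/(-4073653) = -3966031*(-1/306009) + (-2401445*1/2473091 + 770*(1/1059146))*(-1/4073653) = 3966031/306009 + (-2401445/2473091 + 35/48143)*(-1/4073653) = 3966031/306009 - 115526208450/119062020013*(-1/4073653) = 3966031/306009 + 115526208450/485017355012017489 = 1923593900867726255492209/148419675789872459791401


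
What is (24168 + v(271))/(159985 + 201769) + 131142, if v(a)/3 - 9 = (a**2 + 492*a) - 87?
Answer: 47441787321/361754 ≈ 1.3114e+5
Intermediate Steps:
v(a) = -234 + 3*a**2 + 1476*a (v(a) = 27 + 3*((a**2 + 492*a) - 87) = 27 + 3*(-87 + a**2 + 492*a) = 27 + (-261 + 3*a**2 + 1476*a) = -234 + 3*a**2 + 1476*a)
(24168 + v(271))/(159985 + 201769) + 131142 = (24168 + (-234 + 3*271**2 + 1476*271))/(159985 + 201769) + 131142 = (24168 + (-234 + 3*73441 + 399996))/361754 + 131142 = (24168 + (-234 + 220323 + 399996))*(1/361754) + 131142 = (24168 + 620085)*(1/361754) + 131142 = 644253*(1/361754) + 131142 = 644253/361754 + 131142 = 47441787321/361754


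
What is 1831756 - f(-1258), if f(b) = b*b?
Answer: 249192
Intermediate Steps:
f(b) = b**2
1831756 - f(-1258) = 1831756 - 1*(-1258)**2 = 1831756 - 1*1582564 = 1831756 - 1582564 = 249192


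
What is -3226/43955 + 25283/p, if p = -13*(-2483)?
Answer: 1007182211/1418823445 ≈ 0.70987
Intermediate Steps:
p = 32279
-3226/43955 + 25283/p = -3226/43955 + 25283/32279 = 1007182211/1418823445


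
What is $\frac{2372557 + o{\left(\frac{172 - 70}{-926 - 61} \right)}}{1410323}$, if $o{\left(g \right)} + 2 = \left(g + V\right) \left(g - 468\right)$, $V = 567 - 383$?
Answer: $\frac{247490054743}{152654771843} \approx 1.6212$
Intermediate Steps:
$V = 184$
$o{\left(g \right)} = -2 + \left(-468 + g\right) \left(184 + g\right)$ ($o{\left(g \right)} = -2 + \left(g + 184\right) \left(g - 468\right) = -2 + \left(184 + g\right) \left(-468 + g\right) = -2 + \left(-468 + g\right) \left(184 + g\right)$)
$\frac{2372557 + o{\left(\frac{172 - 70}{-926 - 61} \right)}}{1410323} = \frac{2372557 - \left(86114 - \frac{\left(172 - 70\right)^{2}}{\left(-926 - 61\right)^{2}} + \frac{284 \left(172 - 70\right)}{-926 - 61}\right)}{1410323} = \left(2372557 - \left(86114 - \frac{1156}{108241} + 284 \cdot 102 \frac{1}{-987}\right)\right) \frac{1}{1410323} = \left(2372557 - \left(86114 - \frac{1156}{108241} + 284 \cdot 102 \left(- \frac{1}{987}\right)\right)\right) \frac{1}{1410323} = \left(2372557 - \left(\frac{28321850}{329} - \frac{1156}{108241}\right)\right) \frac{1}{1410323} = \left(2372557 + \left(-86114 + \frac{1156}{108241} + \frac{9656}{329}\right)\right) \frac{1}{1410323} = \left(2372557 - \frac{9317887494}{108241}\right) \frac{1}{1410323} = \frac{247490054743}{108241} \cdot \frac{1}{1410323} = \frac{247490054743}{152654771843}$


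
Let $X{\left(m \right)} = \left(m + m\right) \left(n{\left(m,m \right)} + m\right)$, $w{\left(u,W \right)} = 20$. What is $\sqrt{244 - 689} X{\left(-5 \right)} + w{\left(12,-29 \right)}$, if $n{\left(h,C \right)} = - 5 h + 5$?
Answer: $20 - 250 i \sqrt{445} \approx 20.0 - 5273.8 i$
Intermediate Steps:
$n{\left(h,C \right)} = 5 - 5 h$
$X{\left(m \right)} = 2 m \left(5 - 4 m\right)$ ($X{\left(m \right)} = \left(m + m\right) \left(\left(5 - 5 m\right) + m\right) = 2 m \left(5 - 4 m\right)$)
$\sqrt{244 - 689} X{\left(-5 \right)} + w{\left(12,-29 \right)} = \sqrt{244 - 689} \cdot 2 \left(-5\right) \left(5 - -20\right) + 20 = \sqrt{-445} \cdot 2 \left(-5\right) \left(5 + 20\right) + 20 = i \sqrt{445} \cdot 2 \left(-5\right) 25 + 20 = i \sqrt{445} \left(-250\right) + 20 = - 250 i \sqrt{445} + 20 = 20 - 250 i \sqrt{445}$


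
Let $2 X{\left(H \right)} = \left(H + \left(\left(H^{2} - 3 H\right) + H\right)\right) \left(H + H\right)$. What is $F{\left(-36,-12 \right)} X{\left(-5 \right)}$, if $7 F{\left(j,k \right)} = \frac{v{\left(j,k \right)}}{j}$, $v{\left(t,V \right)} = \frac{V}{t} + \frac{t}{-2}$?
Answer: $\frac{1375}{126} \approx 10.913$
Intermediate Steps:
$v{\left(t,V \right)} = - \frac{t}{2} + \frac{V}{t}$ ($v{\left(t,V \right)} = \frac{V}{t} + t \left(- \frac{1}{2}\right) = \frac{V}{t} - \frac{t}{2} = - \frac{t}{2} + \frac{V}{t}$)
$F{\left(j,k \right)} = \frac{- \frac{j}{2} + \frac{k}{j}}{7 j}$ ($F{\left(j,k \right)} = \frac{\left(- \frac{j}{2} + \frac{k}{j}\right) \frac{1}{j}}{7} = \frac{\frac{1}{j} \left(- \frac{j}{2} + \frac{k}{j}\right)}{7} = \frac{- \frac{j}{2} + \frac{k}{j}}{7 j}$)
$X{\left(H \right)} = H \left(H^{2} - H\right)$ ($X{\left(H \right)} = \frac{\left(H + \left(\left(H^{2} - 3 H\right) + H\right)\right) \left(H + H\right)}{2} = \frac{\left(H + \left(H^{2} - 2 H\right)\right) 2 H}{2} = \frac{\left(H^{2} - H\right) 2 H}{2} = \frac{2 H \left(H^{2} - H\right)}{2} = H \left(H^{2} - H\right)$)
$F{\left(-36,-12 \right)} X{\left(-5 \right)} = \left(- \frac{1}{14} + \frac{1}{7} \left(-12\right) \frac{1}{1296}\right) \left(-5\right)^{2} \left(-1 - 5\right) = \left(- \frac{1}{14} + \frac{1}{7} \left(-12\right) \frac{1}{1296}\right) 25 \left(-6\right) = \left(- \frac{1}{14} - \frac{1}{756}\right) \left(-150\right) = \left(- \frac{55}{756}\right) \left(-150\right) = \frac{1375}{126}$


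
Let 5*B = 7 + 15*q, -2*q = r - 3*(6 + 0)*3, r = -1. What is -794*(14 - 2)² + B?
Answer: -1142521/10 ≈ -1.1425e+5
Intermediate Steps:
q = 55/2 (q = -(-1 - 3*(6 + 0)*3)/2 = -(-1 - 3*6*3)/2 = -(-1 - 18*3)/2 = -(-1 - 54)/2 = -½*(-55) = 55/2 ≈ 27.500)
B = 839/10 (B = (7 + 15*(55/2))/5 = (7 + 825/2)/5 = (⅕)*(839/2) = 839/10 ≈ 83.900)
-794*(14 - 2)² + B = -794*(14 - 2)² + 839/10 = -794*12² + 839/10 = -794*144 + 839/10 = -114336 + 839/10 = -1142521/10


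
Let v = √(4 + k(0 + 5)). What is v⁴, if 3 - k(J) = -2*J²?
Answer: 3249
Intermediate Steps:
k(J) = 3 + 2*J² (k(J) = 3 - (-2)*J² = 3 + 2*J²)
v = √57 (v = √(4 + (3 + 2*(0 + 5)²)) = √(4 + (3 + 2*5²)) = √(4 + (3 + 2*25)) = √(4 + (3 + 50)) = √(4 + 53) = √57 ≈ 7.5498)
v⁴ = (√57)⁴ = 3249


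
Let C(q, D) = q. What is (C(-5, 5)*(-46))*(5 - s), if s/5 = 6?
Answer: -5750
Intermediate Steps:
s = 30 (s = 5*6 = 30)
(C(-5, 5)*(-46))*(5 - s) = (-5*(-46))*(5 - 1*30) = 230*(5 - 30) = 230*(-25) = -5750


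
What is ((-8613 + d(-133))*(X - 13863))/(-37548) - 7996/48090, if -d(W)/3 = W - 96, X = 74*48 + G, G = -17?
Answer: -2603792694/1194235 ≈ -2180.3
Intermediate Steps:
X = 3535 (X = 74*48 - 17 = 3552 - 17 = 3535)
d(W) = 288 - 3*W (d(W) = -3*(W - 96) = -3*(-96 + W) = 288 - 3*W)
((-8613 + d(-133))*(X - 13863))/(-37548) - 7996/48090 = ((-8613 + (288 - 3*(-133)))*(3535 - 13863))/(-37548) - 7996/48090 = ((-8613 + (288 + 399))*(-10328))*(-1/37548) - 7996*1/48090 = ((-8613 + 687)*(-10328))*(-1/37548) - 3998/24045 = -7926*(-10328)*(-1/37548) - 3998/24045 = 81859728*(-1/37548) - 3998/24045 = -6821644/3129 - 3998/24045 = -2603792694/1194235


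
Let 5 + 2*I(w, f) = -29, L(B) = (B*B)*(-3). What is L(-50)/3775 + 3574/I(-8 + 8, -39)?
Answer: -544774/2567 ≈ -212.22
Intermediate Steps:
L(B) = -3*B**2 (L(B) = B**2*(-3) = -3*B**2)
I(w, f) = -17 (I(w, f) = -5/2 + (1/2)*(-29) = -5/2 - 29/2 = -17)
L(-50)/3775 + 3574/I(-8 + 8, -39) = -3*(-50)**2/3775 + 3574/(-17) = -3*2500*(1/3775) + 3574*(-1/17) = -7500*1/3775 - 3574/17 = -300/151 - 3574/17 = -544774/2567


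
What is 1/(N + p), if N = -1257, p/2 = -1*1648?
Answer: -1/4553 ≈ -0.00021964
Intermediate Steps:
p = -3296 (p = 2*(-1*1648) = 2*(-1648) = -3296)
1/(N + p) = 1/(-1257 - 3296) = 1/(-4553) = -1/4553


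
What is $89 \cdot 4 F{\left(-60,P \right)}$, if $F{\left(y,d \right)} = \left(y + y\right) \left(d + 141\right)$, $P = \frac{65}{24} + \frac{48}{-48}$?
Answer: $-6096500$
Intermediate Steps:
$P = \frac{41}{24}$ ($P = 65 \cdot \frac{1}{24} + 48 \left(- \frac{1}{48}\right) = \frac{65}{24} - 1 = \frac{41}{24} \approx 1.7083$)
$F{\left(y,d \right)} = 2 y \left(141 + d\right)$
$89 \cdot 4 F{\left(-60,P \right)} = 89 \cdot 4 \cdot 2 \left(-60\right) \left(141 + \frac{41}{24}\right) = 356 \cdot 2 \left(-60\right) \frac{3425}{24} = 356 \left(-17125\right) = -6096500$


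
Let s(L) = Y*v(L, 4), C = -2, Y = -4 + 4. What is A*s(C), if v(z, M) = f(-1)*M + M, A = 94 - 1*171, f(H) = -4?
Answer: 0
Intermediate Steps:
Y = 0
A = -77 (A = 94 - 171 = -77)
v(z, M) = -3*M (v(z, M) = -4*M + M = -3*M)
s(L) = 0 (s(L) = 0*(-3*4) = 0*(-12) = 0)
A*s(C) = -77*0 = 0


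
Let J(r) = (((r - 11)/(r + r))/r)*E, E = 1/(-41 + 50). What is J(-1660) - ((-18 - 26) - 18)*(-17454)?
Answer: -17891802173357/16533600 ≈ -1.0821e+6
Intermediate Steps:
E = 1/9 ≈ 0.11111
J(r) = (-11 + r)/(18*r**2) (J(r) = (((r - 11)/(r + r))/r)*(1/9) = (((-11 + r)/((2*r)))/r)*(1/9) = (((-11 + r)*(1/(2*r)))/r)*(1/9) = (((-11 + r)/(2*r))/r)*(1/9) = ((-11 + r)/(2*r**2))*(1/9) = (-11 + r)/(18*r**2))
J(-1660) - ((-18 - 26) - 18)*(-17454) = (1/18)*(-11 - 1660)/(-1660)**2 - ((-18 - 26) - 18)*(-17454) = (1/18)*(1/2755600)*(-1671) - (-44 - 18)*(-17454) = -557/16533600 - (-62)*(-17454) = -557/16533600 - 1*1082148 = -557/16533600 - 1082148 = -17891802173357/16533600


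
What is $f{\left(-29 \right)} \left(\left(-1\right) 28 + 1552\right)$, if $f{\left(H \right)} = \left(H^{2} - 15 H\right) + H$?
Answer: $1900428$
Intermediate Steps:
$f{\left(H \right)} = H^{2} - 14 H$
$f{\left(-29 \right)} \left(\left(-1\right) 28 + 1552\right) = - 29 \left(-14 - 29\right) \left(\left(-1\right) 28 + 1552\right) = \left(-29\right) \left(-43\right) \left(-28 + 1552\right) = 1247 \cdot 1524 = 1900428$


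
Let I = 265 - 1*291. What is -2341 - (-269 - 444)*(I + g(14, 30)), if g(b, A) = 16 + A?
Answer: 11919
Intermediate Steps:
I = -26 (I = 265 - 291 = -26)
-2341 - (-269 - 444)*(I + g(14, 30)) = -2341 - (-269 - 444)*(-26 + (16 + 30)) = -2341 - (-713)*(-26 + 46) = -2341 - (-713)*20 = -2341 - 1*(-14260) = -2341 + 14260 = 11919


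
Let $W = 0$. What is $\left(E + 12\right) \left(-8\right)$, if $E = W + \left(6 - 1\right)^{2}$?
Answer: $-296$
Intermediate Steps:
$E = 25$ ($E = 0 + \left(6 - 1\right)^{2} = 0 + 5^{2} = 0 + 25 = 25$)
$\left(E + 12\right) \left(-8\right) = \left(25 + 12\right) \left(-8\right) = 37 \left(-8\right) = -296$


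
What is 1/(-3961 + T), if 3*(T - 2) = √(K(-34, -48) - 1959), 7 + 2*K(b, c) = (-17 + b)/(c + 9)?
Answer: -463203/1833846181 - 12*I*√20722/1833846181 ≈ -0.00025259 - 9.4196e-7*I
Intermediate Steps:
K(b, c) = -7/2 + (-17 + b)/(2*(9 + c)) (K(b, c) = -7/2 + ((-17 + b)/(c + 9))/2 = -7/2 + ((-17 + b)/(9 + c))/2 = -7/2 + (-17 + b)/(2*(9 + c)))
T = 2 + 4*I*√20722/39 (T = 2 + √((-80 - 34 - 7*(-48))/(2*(9 - 48)) - 1959)/3 = 2 + √((½)*(-80 - 34 + 336)/(-39) - 1959)/3 = 2 + √((½)*(-1/39)*222 - 1959)/3 = 2 + √(-37/13 - 1959)/3 = 2 + √(-25504/13)/3 = 2 + (4*I*√20722/13)/3 = 2 + 4*I*√20722/39 ≈ 2.0 + 14.764*I)
1/(-3961 + T) = 1/(-3961 + (2 + 4*I*√20722/39)) = 1/(-3959 + 4*I*√20722/39)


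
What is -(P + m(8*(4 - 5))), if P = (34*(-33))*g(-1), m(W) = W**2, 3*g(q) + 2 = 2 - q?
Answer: 310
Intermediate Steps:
g(q) = -q/3 (g(q) = -2/3 + (2 - q)/3 = -2/3 + (2/3 - q/3) = -q/3)
P = -374 (P = (34*(-33))*(-1/3*(-1)) = -1122*1/3 = -374)
-(P + m(8*(4 - 5))) = -(-374 + (8*(4 - 5))**2) = -(-374 + (8*(-1))**2) = -(-374 + (-8)**2) = -(-374 + 64) = -1*(-310) = 310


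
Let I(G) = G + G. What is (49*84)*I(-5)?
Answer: -41160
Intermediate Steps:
I(G) = 2*G
(49*84)*I(-5) = (49*84)*(2*(-5)) = 4116*(-10) = -41160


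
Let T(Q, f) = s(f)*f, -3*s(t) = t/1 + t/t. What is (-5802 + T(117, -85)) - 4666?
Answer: -12848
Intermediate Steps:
s(t) = -⅓ - t/3 (s(t) = -(t/1 + t/t)/3 = -(t*1 + 1)/3 = -(t + 1)/3 = -(1 + t)/3 = -⅓ - t/3)
T(Q, f) = f*(-⅓ - f/3) (T(Q, f) = (-⅓ - f/3)*f = f*(-⅓ - f/3))
(-5802 + T(117, -85)) - 4666 = (-5802 - ⅓*(-85)*(1 - 85)) - 4666 = (-5802 - ⅓*(-85)*(-84)) - 4666 = (-5802 - 2380) - 4666 = -8182 - 4666 = -12848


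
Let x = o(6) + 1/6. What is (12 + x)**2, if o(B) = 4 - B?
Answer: 3721/36 ≈ 103.36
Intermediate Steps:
x = -11/6 (x = (4 - 1*6) + 1/6 = (4 - 6) + 1/6 = -2 + 1/6 = -11/6 ≈ -1.8333)
(12 + x)**2 = (12 - 11/6)**2 = (61/6)**2 = 3721/36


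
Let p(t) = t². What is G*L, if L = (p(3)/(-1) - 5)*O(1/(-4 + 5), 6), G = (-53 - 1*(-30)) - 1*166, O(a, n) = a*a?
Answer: 2646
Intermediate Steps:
O(a, n) = a²
G = -189 (G = (-53 + 30) - 166 = -23 - 166 = -189)
L = -14 (L = (3²/(-1) - 5)*(1/(-4 + 5))² = (9*(-1) - 5)*(1/1)² = (-9 - 5)*1² = -14*1 = -14)
G*L = -189*(-14) = 2646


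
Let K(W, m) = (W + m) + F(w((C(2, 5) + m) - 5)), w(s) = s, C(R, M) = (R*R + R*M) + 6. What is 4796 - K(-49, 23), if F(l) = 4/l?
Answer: 91616/19 ≈ 4821.9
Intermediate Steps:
C(R, M) = 6 + R² + M*R (C(R, M) = (R² + M*R) + 6 = 6 + R² + M*R)
K(W, m) = W + m + 4/(15 + m) (K(W, m) = (W + m) + 4/(((6 + 2² + 5*2) + m) - 5) = (W + m) + 4/(((6 + 4 + 10) + m) - 5) = (W + m) + 4/((20 + m) - 5) = (W + m) + 4/(15 + m) = W + m + 4/(15 + m))
4796 - K(-49, 23) = 4796 - (4 + (15 + 23)*(-49 + 23))/(15 + 23) = 4796 - (4 + 38*(-26))/38 = 4796 - (4 - 988)/38 = 4796 - (-984)/38 = 4796 - 1*(-492/19) = 4796 + 492/19 = 91616/19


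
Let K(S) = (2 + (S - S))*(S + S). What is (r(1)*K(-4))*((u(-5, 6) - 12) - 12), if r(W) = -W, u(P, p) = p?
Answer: -288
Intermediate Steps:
K(S) = 4*S (K(S) = (2 + 0)*(2*S) = 2*(2*S) = 4*S)
(r(1)*K(-4))*((u(-5, 6) - 12) - 12) = ((-1*1)*(4*(-4)))*((6 - 12) - 12) = (-1*(-16))*(-6 - 12) = 16*(-18) = -288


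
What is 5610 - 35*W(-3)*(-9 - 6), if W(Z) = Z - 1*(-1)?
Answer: 4560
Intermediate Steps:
W(Z) = 1 + Z (W(Z) = Z + 1 = 1 + Z)
5610 - 35*W(-3)*(-9 - 6) = 5610 - 35*(1 - 3)*(-9 - 6) = 5610 - 35*(-2)*(-15) = 5610 - (-70)*(-15) = 5610 - 1*1050 = 5610 - 1050 = 4560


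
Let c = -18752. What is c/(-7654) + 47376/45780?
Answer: 7268348/2085715 ≈ 3.4848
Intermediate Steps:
c/(-7654) + 47376/45780 = -18752/(-7654) + 47376/45780 = -18752*(-1/7654) + 47376*(1/45780) = 9376/3827 + 564/545 = 7268348/2085715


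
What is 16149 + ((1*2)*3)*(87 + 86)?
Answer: 17187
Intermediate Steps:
16149 + ((1*2)*3)*(87 + 86) = 16149 + (2*3)*173 = 16149 + 6*173 = 16149 + 1038 = 17187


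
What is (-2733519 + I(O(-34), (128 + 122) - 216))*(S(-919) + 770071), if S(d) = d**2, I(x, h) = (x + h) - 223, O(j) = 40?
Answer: -4413867830176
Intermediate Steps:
I(x, h) = -223 + h + x (I(x, h) = (h + x) - 223 = -223 + h + x)
(-2733519 + I(O(-34), (128 + 122) - 216))*(S(-919) + 770071) = (-2733519 + (-223 + ((128 + 122) - 216) + 40))*((-919)**2 + 770071) = (-2733519 + (-223 + (250 - 216) + 40))*(844561 + 770071) = (-2733519 + (-223 + 34 + 40))*1614632 = (-2733519 - 149)*1614632 = -2733668*1614632 = -4413867830176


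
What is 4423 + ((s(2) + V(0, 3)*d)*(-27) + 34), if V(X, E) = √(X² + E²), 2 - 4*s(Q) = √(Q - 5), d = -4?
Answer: 9535/2 + 27*I*√3/4 ≈ 4767.5 + 11.691*I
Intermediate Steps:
s(Q) = ½ - √(-5 + Q)/4 (s(Q) = ½ - √(Q - 5)/4 = ½ - √(-5 + Q)/4)
V(X, E) = √(E² + X²)
4423 + ((s(2) + V(0, 3)*d)*(-27) + 34) = 4423 + (((½ - √(-5 + 2)/4) + √(3² + 0²)*(-4))*(-27) + 34) = 4423 + (((½ - I*√3/4) + √(9 + 0)*(-4))*(-27) + 34) = 4423 + (((½ - I*√3/4) + √9*(-4))*(-27) + 34) = 4423 + (((½ - I*√3/4) + 3*(-4))*(-27) + 34) = 4423 + (((½ - I*√3/4) - 12)*(-27) + 34) = 4423 + ((-23/2 - I*√3/4)*(-27) + 34) = 4423 + ((621/2 + 27*I*√3/4) + 34) = 4423 + (689/2 + 27*I*√3/4) = 9535/2 + 27*I*√3/4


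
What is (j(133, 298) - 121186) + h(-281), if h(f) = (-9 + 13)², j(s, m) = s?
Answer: -121037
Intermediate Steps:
h(f) = 16 (h(f) = 4² = 16)
(j(133, 298) - 121186) + h(-281) = (133 - 121186) + 16 = -121053 + 16 = -121037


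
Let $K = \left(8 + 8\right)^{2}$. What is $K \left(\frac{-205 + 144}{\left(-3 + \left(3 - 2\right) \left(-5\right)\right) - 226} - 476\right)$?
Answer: $- \frac{14249344}{117} \approx -1.2179 \cdot 10^{5}$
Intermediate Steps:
$K = 256$ ($K = 16^{2} = 256$)
$K \left(\frac{-205 + 144}{\left(-3 + \left(3 - 2\right) \left(-5\right)\right) - 226} - 476\right) = 256 \left(\frac{-205 + 144}{\left(-3 + \left(3 - 2\right) \left(-5\right)\right) - 226} - 476\right) = 256 \left(- \frac{61}{\left(-3 + \left(3 - 2\right) \left(-5\right)\right) - 226} - 476\right) = 256 \left(- \frac{61}{\left(-3 + 1 \left(-5\right)\right) - 226} - 476\right) = 256 \left(- \frac{61}{\left(-3 - 5\right) - 226} - 476\right) = 256 \left(- \frac{61}{-8 - 226} - 476\right) = 256 \left(- \frac{61}{-234} - 476\right) = 256 \left(\left(-61\right) \left(- \frac{1}{234}\right) - 476\right) = 256 \left(\frac{61}{234} - 476\right) = 256 \left(- \frac{111323}{234}\right) = - \frac{14249344}{117}$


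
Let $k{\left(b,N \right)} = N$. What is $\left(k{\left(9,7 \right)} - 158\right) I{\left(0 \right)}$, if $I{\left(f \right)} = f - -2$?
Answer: $-302$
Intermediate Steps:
$I{\left(f \right)} = 2 + f$ ($I{\left(f \right)} = f + 2 = 2 + f$)
$\left(k{\left(9,7 \right)} - 158\right) I{\left(0 \right)} = \left(7 - 158\right) \left(2 + 0\right) = \left(-151\right) 2 = -302$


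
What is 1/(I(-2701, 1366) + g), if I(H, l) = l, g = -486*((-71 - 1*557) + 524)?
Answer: 1/51910 ≈ 1.9264e-5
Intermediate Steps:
g = 50544 (g = -486*((-71 - 557) + 524) = -486*(-628 + 524) = -486*(-104) = 50544)
1/(I(-2701, 1366) + g) = 1/(1366 + 50544) = 1/51910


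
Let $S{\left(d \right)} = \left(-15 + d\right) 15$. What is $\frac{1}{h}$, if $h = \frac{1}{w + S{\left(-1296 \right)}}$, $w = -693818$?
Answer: $-713483$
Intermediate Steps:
$S{\left(d \right)} = -225 + 15 d$
$h = - \frac{1}{713483}$ ($h = \frac{1}{-693818 + \left(-225 + 15 \left(-1296\right)\right)} = \frac{1}{-693818 - 19665} = \frac{1}{-713483} = - \frac{1}{713483} \approx -1.4016 \cdot 10^{-6}$)
$\frac{1}{h} = \frac{1}{- \frac{1}{713483}} = -713483$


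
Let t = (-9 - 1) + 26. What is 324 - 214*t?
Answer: -3100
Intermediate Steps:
t = 16 (t = -10 + 26 = 16)
324 - 214*t = 324 - 214*16 = 324 - 3424 = -3100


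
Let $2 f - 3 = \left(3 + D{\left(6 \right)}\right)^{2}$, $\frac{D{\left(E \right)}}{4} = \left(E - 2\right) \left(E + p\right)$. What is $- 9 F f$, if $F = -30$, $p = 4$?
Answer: $3587220$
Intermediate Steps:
$D{\left(E \right)} = 4 \left(-2 + E\right) \left(4 + E\right)$ ($D{\left(E \right)} = 4 \left(E - 2\right) \left(E + 4\right) = 4 \left(-2 + E\right) \left(4 + E\right)$)
$f = 13286$ ($f = \frac{3}{2} + \frac{\left(3 + \left(-32 + 4 \cdot 6^{2} + 8 \cdot 6\right)\right)^{2}}{2} = \frac{3}{2} + \frac{\left(3 + \left(-32 + 4 \cdot 36 + 48\right)\right)^{2}}{2} = \frac{3}{2} + \frac{\left(3 + \left(-32 + 144 + 48\right)\right)^{2}}{2} = \frac{3}{2} + \frac{\left(3 + 160\right)^{2}}{2} = \frac{3}{2} + \frac{163^{2}}{2} = \frac{3}{2} + \frac{1}{2} \cdot 26569 = \frac{3}{2} + \frac{26569}{2} = 13286$)
$- 9 F f = \left(-9\right) \left(-30\right) 13286 = 270 \cdot 13286 = 3587220$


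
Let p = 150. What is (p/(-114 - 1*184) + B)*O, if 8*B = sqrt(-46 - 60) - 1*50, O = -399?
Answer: 1605975/596 - 399*I*sqrt(106)/8 ≈ 2694.6 - 513.49*I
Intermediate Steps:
B = -25/4 + I*sqrt(106)/8 (B = (sqrt(-46 - 60) - 1*50)/8 = (sqrt(-106) - 50)/8 = (I*sqrt(106) - 50)/8 = (-50 + I*sqrt(106))/8 = -25/4 + I*sqrt(106)/8 ≈ -6.25 + 1.287*I)
(p/(-114 - 1*184) + B)*O = (150/(-114 - 1*184) + (-25/4 + I*sqrt(106)/8))*(-399) = (150/(-114 - 184) + (-25/4 + I*sqrt(106)/8))*(-399) = (150/(-298) + (-25/4 + I*sqrt(106)/8))*(-399) = (150*(-1/298) + (-25/4 + I*sqrt(106)/8))*(-399) = (-75/149 + (-25/4 + I*sqrt(106)/8))*(-399) = (-4025/596 + I*sqrt(106)/8)*(-399) = 1605975/596 - 399*I*sqrt(106)/8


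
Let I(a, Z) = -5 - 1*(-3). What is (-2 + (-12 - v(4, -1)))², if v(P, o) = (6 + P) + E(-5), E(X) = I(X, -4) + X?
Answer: 289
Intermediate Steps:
I(a, Z) = -2 (I(a, Z) = -5 + 3 = -2)
E(X) = -2 + X
v(P, o) = -1 + P (v(P, o) = (6 + P) + (-2 - 5) = (6 + P) - 7 = -1 + P)
(-2 + (-12 - v(4, -1)))² = (-2 + (-12 - (-1 + 4)))² = (-2 + (-12 - 1*3))² = (-2 + (-12 - 3))² = (-2 - 15)² = (-17)² = 289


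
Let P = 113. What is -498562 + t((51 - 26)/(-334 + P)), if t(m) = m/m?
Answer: -498561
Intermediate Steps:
t(m) = 1
-498562 + t((51 - 26)/(-334 + P)) = -498562 + 1 = -498561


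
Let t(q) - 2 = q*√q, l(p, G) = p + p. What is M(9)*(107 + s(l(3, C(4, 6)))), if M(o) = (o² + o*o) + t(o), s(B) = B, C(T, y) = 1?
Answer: 21583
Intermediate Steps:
l(p, G) = 2*p
t(q) = 2 + q^(3/2) (t(q) = 2 + q*√q = 2 + q^(3/2))
M(o) = 2 + o^(3/2) + 2*o² (M(o) = (o² + o*o) + (2 + o^(3/2)) = (o² + o²) + (2 + o^(3/2)) = 2*o² + (2 + o^(3/2)) = 2 + o^(3/2) + 2*o²)
M(9)*(107 + s(l(3, C(4, 6)))) = (2 + 9^(3/2) + 2*9²)*(107 + 2*3) = (2 + 27 + 2*81)*(107 + 6) = (2 + 27 + 162)*113 = 191*113 = 21583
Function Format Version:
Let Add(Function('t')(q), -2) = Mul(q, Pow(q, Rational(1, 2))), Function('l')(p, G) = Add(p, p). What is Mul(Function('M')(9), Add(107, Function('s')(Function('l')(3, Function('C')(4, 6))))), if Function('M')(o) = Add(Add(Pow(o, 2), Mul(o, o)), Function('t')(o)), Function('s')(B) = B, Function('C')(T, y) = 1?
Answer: 21583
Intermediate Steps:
Function('l')(p, G) = Mul(2, p)
Function('t')(q) = Add(2, Pow(q, Rational(3, 2))) (Function('t')(q) = Add(2, Mul(q, Pow(q, Rational(1, 2)))) = Add(2, Pow(q, Rational(3, 2))))
Function('M')(o) = Add(2, Pow(o, Rational(3, 2)), Mul(2, Pow(o, 2))) (Function('M')(o) = Add(Add(Pow(o, 2), Mul(o, o)), Add(2, Pow(o, Rational(3, 2)))) = Add(Add(Pow(o, 2), Pow(o, 2)), Add(2, Pow(o, Rational(3, 2)))) = Add(Mul(2, Pow(o, 2)), Add(2, Pow(o, Rational(3, 2)))) = Add(2, Pow(o, Rational(3, 2)), Mul(2, Pow(o, 2))))
Mul(Function('M')(9), Add(107, Function('s')(Function('l')(3, Function('C')(4, 6))))) = Mul(Add(2, Pow(9, Rational(3, 2)), Mul(2, Pow(9, 2))), Add(107, Mul(2, 3))) = Mul(Add(2, 27, Mul(2, 81)), Add(107, 6)) = Mul(Add(2, 27, 162), 113) = Mul(191, 113) = 21583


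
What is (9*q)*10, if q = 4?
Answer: 360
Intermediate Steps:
(9*q)*10 = (9*4)*10 = 36*10 = 360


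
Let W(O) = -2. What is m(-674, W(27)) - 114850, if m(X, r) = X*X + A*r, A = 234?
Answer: 338958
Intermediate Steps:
m(X, r) = X² + 234*r (m(X, r) = X*X + 234*r = X² + 234*r)
m(-674, W(27)) - 114850 = ((-674)² + 234*(-2)) - 114850 = (454276 - 468) - 114850 = 453808 - 114850 = 338958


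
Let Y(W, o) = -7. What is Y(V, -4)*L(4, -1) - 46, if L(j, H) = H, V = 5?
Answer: -39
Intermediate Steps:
Y(V, -4)*L(4, -1) - 46 = -7*(-1) - 46 = 7 - 46 = -39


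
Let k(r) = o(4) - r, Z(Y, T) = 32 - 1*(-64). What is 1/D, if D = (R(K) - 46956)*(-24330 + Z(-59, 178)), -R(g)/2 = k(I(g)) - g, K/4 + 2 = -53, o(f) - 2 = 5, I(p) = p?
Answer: 1/1159596900 ≈ 8.6237e-10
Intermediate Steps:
Z(Y, T) = 96 (Z(Y, T) = 32 + 64 = 96)
o(f) = 7 (o(f) = 2 + 5 = 7)
K = -220 (K = -8 + 4*(-53) = -8 - 212 = -220)
k(r) = 7 - r
R(g) = -14 + 4*g (R(g) = -2*((7 - g) - g) = -2*(7 - 2*g) = -14 + 4*g)
D = 1159596900 (D = ((-14 + 4*(-220)) - 46956)*(-24330 + 96) = ((-14 - 880) - 46956)*(-24234) = (-894 - 46956)*(-24234) = -47850*(-24234) = 1159596900)
1/D = 1/1159596900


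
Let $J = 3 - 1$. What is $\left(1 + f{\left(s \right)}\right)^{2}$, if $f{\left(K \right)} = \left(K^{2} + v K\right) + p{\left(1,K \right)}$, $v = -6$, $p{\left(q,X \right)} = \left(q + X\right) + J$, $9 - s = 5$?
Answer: $0$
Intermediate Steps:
$s = 4$ ($s = 9 - 5 = 4$)
$J = 2$
$p{\left(q,X \right)} = 2 + X + q$ ($p{\left(q,X \right)} = \left(q + X\right) + 2 = \left(X + q\right) + 2 = 2 + X + q$)
$f{\left(K \right)} = 3 + K^{2} - 5 K$ ($f{\left(K \right)} = \left(K^{2} - 6 K\right) + \left(2 + K + 1\right) = \left(K^{2} - 6 K\right) + \left(3 + K\right) = 3 + K^{2} - 5 K$)
$\left(1 + f{\left(s \right)}\right)^{2} = \left(1 + \left(3 + 4^{2} - 20\right)\right)^{2} = \left(1 + \left(3 + 16 - 20\right)\right)^{2} = \left(1 - 1\right)^{2} = 0^{2} = 0$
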